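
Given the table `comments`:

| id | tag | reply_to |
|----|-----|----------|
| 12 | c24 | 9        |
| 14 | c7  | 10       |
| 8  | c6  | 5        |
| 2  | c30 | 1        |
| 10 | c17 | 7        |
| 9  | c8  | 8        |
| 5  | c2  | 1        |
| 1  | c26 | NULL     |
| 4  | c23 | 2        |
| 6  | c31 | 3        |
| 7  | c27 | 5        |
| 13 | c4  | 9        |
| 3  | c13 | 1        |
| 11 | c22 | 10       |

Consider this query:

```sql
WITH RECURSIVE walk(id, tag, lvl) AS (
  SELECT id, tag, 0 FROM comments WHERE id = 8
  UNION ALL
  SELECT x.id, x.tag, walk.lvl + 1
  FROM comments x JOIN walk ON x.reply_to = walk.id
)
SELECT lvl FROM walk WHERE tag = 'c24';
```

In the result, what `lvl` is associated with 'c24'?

2

Base: id=8 (c6) at lvl 0.
Iteration 1: rows with reply_to in {8} -> c8 (id 9, lvl 1).
Iteration 2: rows with reply_to in {9} -> c24 (id 12, lvl 2), c4 (id 13, lvl 2).
Iteration 3: no rows with reply_to in {12,13}; recursion stops.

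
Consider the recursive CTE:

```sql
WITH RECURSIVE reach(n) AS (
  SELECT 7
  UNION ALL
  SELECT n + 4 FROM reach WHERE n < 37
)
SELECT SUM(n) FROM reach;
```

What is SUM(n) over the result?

Base: n=7.
Iteration 1: 7 < 37 holds -> n = 7 + 4 = 11.
Iteration 2: 11 < 37 holds -> n = 11 + 4 = 15.
Iteration 3: 15 < 37 holds -> n = 15 + 4 = 19.
Iteration 4: 19 < 37 holds -> n = 19 + 4 = 23.
Iteration 5: 23 < 37 holds -> n = 23 + 4 = 27.
Iteration 6: 27 < 37 holds -> n = 27 + 4 = 31.
Iteration 7: 31 < 37 holds -> n = 31 + 4 = 35.
Iteration 8: 35 < 37 holds -> n = 35 + 4 = 39.
Iteration 9: 39 < 37 fails; recursion stops.
SUM(n) = 7 + 11 + 15 + 19 + 23 + 27 + 31 + 35 + 39 = 207.

207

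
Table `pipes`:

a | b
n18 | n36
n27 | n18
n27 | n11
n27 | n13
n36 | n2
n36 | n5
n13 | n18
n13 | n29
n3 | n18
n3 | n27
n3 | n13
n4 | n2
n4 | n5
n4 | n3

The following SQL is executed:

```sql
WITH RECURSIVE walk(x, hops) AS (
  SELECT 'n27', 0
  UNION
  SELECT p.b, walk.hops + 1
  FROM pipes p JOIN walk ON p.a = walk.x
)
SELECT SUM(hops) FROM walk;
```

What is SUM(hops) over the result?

Base: (n27, hops=0).
Iteration 1: edges from {n27} -> (n11, hops=1), (n13, hops=1), (n18, hops=1).
Iteration 2: edges from {n11,n13,n18} -> (n18, hops=2), (n29, hops=2), (n36, hops=2).
Iteration 3: edges from {n18,n29,n36} -> (n2, hops=3), (n36, hops=3), (n5, hops=3).
Iteration 4: edges from {n2,n36,n5} -> (n2, hops=4), (n5, hops=4).
Iteration 5: no outgoing edges from {n2,n5}; recursion stops.
SUM(hops) = 0 + 1 + 1 + 1 + 2 + 2 + 2 + 3 + 3 + 3 + 4 + 4 = 26.

26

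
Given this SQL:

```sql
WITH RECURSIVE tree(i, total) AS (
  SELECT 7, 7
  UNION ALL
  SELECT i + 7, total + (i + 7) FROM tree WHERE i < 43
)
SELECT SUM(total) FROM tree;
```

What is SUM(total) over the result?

588

Base: i=7, total=7.
Iteration 1: 7 < 43 holds -> i = 7 + 7 = 14, total = 7 + 14 = 21.
Iteration 2: 14 < 43 holds -> i = 14 + 7 = 21, total = 21 + 21 = 42.
Iteration 3: 21 < 43 holds -> i = 21 + 7 = 28, total = 42 + 28 = 70.
Iteration 4: 28 < 43 holds -> i = 28 + 7 = 35, total = 70 + 35 = 105.
Iteration 5: 35 < 43 holds -> i = 35 + 7 = 42, total = 105 + 42 = 147.
Iteration 6: 42 < 43 holds -> i = 42 + 7 = 49, total = 147 + 49 = 196.
Iteration 7: 49 < 43 fails; recursion stops.
SUM(total) = 7 + 21 + 42 + 70 + 105 + 147 + 196 = 588.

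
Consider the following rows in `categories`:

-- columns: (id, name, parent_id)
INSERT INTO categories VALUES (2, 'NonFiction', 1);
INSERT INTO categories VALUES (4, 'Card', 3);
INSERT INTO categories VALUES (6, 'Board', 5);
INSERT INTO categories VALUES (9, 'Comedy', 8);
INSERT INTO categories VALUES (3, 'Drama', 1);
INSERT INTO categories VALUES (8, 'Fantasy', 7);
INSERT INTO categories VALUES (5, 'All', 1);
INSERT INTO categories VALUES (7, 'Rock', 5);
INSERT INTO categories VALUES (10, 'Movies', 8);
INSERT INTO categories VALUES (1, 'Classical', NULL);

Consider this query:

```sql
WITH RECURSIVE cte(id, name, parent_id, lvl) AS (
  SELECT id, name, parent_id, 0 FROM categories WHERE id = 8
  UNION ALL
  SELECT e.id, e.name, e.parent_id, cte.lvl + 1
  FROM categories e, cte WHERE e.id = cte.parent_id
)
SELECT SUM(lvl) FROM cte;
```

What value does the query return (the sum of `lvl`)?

6

Base: id=8 (Fantasy), parent_id=7, lvl 0.
Iteration 1: join on id=7 -> Rock (id 7, parent_id=5, lvl 1).
Iteration 2: join on id=5 -> All (id 5, parent_id=1, lvl 2).
Iteration 3: join on id=1 -> Classical (id 1, parent_id=NULL, lvl 3).
Iteration 4: parent_id is NULL; no match; recursion stops.
SUM(lvl) = 0 + 1 + 2 + 3 = 6.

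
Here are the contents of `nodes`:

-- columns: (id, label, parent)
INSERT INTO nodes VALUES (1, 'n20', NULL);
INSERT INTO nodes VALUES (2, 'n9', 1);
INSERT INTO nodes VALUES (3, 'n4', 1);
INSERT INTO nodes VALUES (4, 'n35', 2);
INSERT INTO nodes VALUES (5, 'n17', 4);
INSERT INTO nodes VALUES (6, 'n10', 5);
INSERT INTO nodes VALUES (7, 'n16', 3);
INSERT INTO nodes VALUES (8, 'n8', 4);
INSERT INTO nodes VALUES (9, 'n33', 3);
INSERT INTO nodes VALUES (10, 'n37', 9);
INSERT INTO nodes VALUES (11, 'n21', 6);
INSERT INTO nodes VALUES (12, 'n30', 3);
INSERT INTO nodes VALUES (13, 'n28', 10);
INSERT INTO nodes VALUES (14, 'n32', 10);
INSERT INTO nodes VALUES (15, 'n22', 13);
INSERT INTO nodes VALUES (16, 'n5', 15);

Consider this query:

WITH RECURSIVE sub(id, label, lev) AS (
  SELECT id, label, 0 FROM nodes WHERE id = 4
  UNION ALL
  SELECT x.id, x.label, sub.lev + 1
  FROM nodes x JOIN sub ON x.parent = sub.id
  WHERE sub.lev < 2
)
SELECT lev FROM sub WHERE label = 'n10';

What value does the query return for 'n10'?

2

Base: id=4 (n35) at lev 0.
Iteration 1: rows with parent in {4} -> n17 (id 5, lev 1), n8 (id 8, lev 1).
Iteration 2: rows with parent in {5,8} -> n10 (id 6, lev 2).
Iteration 3: lev < 2 fails for all current rows; recursion stops.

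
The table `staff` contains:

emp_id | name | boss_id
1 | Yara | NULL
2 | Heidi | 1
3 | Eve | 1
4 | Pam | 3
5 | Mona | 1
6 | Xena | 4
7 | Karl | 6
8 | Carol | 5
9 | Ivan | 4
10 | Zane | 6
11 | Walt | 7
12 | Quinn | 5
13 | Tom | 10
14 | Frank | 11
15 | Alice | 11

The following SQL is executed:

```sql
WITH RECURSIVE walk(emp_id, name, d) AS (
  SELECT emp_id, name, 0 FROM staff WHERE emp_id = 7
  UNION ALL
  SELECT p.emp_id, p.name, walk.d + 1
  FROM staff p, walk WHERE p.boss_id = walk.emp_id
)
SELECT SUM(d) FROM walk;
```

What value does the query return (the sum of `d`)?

5

Base: emp_id=7 (Karl) at d 0.
Iteration 1: rows with boss_id in {7} -> Walt (id 11, d 1).
Iteration 2: rows with boss_id in {11} -> Frank (id 14, d 2), Alice (id 15, d 2).
Iteration 3: no rows with boss_id in {14,15}; recursion stops.
SUM(d) = 0 + 1 + 2 + 2 = 5.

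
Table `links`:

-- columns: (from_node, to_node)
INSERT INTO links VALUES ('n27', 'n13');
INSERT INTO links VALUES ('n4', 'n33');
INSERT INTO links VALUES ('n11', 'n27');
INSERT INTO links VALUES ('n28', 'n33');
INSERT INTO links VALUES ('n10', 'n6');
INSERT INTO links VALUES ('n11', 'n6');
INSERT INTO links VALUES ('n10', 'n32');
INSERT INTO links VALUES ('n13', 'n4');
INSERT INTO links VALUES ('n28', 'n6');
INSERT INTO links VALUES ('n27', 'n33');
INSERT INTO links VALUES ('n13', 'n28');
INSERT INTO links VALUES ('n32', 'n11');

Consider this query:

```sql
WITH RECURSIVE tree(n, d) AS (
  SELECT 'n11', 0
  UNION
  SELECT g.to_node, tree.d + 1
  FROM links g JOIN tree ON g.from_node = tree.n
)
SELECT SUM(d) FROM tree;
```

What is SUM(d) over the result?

20

Base: (n11, d=0).
Iteration 1: edges from {n11} -> (n27, d=1), (n6, d=1).
Iteration 2: edges from {n27,n6} -> (n13, d=2), (n33, d=2).
Iteration 3: edges from {n13,n33} -> (n28, d=3), (n4, d=3).
Iteration 4: edges from {n28,n4} -> (n33, d=4), (n6, d=4). [UNION drops 1 duplicate row(s)]
Iteration 5: no outgoing edges from {n33,n6}; recursion stops.
SUM(d) = 0 + 1 + 1 + 2 + 2 + 3 + 3 + 4 + 4 = 20.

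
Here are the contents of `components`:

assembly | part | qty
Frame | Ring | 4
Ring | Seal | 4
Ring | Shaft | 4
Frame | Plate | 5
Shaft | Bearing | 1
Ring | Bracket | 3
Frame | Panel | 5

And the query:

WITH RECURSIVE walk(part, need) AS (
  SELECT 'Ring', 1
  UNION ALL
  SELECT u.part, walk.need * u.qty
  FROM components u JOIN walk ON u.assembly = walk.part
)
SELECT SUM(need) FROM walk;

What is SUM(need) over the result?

Base: (Ring, need=1).
Iteration 1: components of {Ring} -> Bracket = 1*3 = 3, Seal = 1*4 = 4, Shaft = 1*4 = 4.
Iteration 2: components of {Bracket,Seal,Shaft} -> Bearing = 4*1 = 4.
Iteration 3: no further components; recursion stops.
SUM(need) = 1 + 4 + 4 + 3 + 4 = 16.

16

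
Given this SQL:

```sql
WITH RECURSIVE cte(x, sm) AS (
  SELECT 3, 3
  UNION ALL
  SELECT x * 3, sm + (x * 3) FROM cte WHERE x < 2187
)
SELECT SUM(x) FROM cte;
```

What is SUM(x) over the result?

3279

Base: x=3, sm=3.
Iteration 1: 3 < 2187 holds -> x = 3 * 3 = 9, sm = 3 + 9 = 12.
Iteration 2: 9 < 2187 holds -> x = 9 * 3 = 27, sm = 12 + 27 = 39.
Iteration 3: 27 < 2187 holds -> x = 27 * 3 = 81, sm = 39 + 81 = 120.
Iteration 4: 81 < 2187 holds -> x = 81 * 3 = 243, sm = 120 + 243 = 363.
Iteration 5: 243 < 2187 holds -> x = 243 * 3 = 729, sm = 363 + 729 = 1092.
Iteration 6: 729 < 2187 holds -> x = 729 * 3 = 2187, sm = 1092 + 2187 = 3279.
Iteration 7: 2187 < 2187 fails; recursion stops.
SUM(x) = 3 + 9 + 27 + 81 + 243 + 729 + 2187 = 3279.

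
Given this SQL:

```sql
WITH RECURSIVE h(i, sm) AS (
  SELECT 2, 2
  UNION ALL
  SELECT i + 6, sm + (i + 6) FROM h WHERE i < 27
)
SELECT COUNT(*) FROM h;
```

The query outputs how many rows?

Base: i=2, sm=2.
Iteration 1: 2 < 27 holds -> i = 2 + 6 = 8, sm = 2 + 8 = 10.
Iteration 2: 8 < 27 holds -> i = 8 + 6 = 14, sm = 10 + 14 = 24.
Iteration 3: 14 < 27 holds -> i = 14 + 6 = 20, sm = 24 + 20 = 44.
Iteration 4: 20 < 27 holds -> i = 20 + 6 = 26, sm = 44 + 26 = 70.
Iteration 5: 26 < 27 holds -> i = 26 + 6 = 32, sm = 70 + 32 = 102.
Iteration 6: 32 < 27 fails; recursion stops.
Total rows emitted: 6.

6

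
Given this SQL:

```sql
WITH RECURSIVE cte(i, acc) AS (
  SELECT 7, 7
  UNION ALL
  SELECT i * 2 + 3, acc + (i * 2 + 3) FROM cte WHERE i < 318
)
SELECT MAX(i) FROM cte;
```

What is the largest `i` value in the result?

637

Base: i=7, acc=7.
Iteration 1: 7 < 318 holds -> i = 7 * 2 + 3 = 17, acc = 7 + 17 = 24.
Iteration 2: 17 < 318 holds -> i = 17 * 2 + 3 = 37, acc = 24 + 37 = 61.
Iteration 3: 37 < 318 holds -> i = 37 * 2 + 3 = 77, acc = 61 + 77 = 138.
Iteration 4: 77 < 318 holds -> i = 77 * 2 + 3 = 157, acc = 138 + 157 = 295.
Iteration 5: 157 < 318 holds -> i = 157 * 2 + 3 = 317, acc = 295 + 317 = 612.
Iteration 6: 317 < 318 holds -> i = 317 * 2 + 3 = 637, acc = 612 + 637 = 1249.
Iteration 7: 637 < 318 fails; recursion stops.
i values: 7, 17, 37, 77, 157, 317, 637; the maximum is 637.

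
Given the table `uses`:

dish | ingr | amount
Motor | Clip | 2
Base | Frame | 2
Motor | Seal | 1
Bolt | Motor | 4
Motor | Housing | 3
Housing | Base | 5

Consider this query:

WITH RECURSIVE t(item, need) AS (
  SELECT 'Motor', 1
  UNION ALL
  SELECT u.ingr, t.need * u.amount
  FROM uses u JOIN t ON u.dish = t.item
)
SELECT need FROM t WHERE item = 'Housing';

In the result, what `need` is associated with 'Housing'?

Base: (Motor, need=1).
Iteration 1: components of {Motor} -> Clip = 1*2 = 2, Housing = 1*3 = 3, Seal = 1*1 = 1.
Iteration 2: components of {Clip,Housing,Seal} -> Base = 3*5 = 15.
Iteration 3: components of {Base} -> Frame = 15*2 = 30.
Iteration 4: no further components; recursion stops.

3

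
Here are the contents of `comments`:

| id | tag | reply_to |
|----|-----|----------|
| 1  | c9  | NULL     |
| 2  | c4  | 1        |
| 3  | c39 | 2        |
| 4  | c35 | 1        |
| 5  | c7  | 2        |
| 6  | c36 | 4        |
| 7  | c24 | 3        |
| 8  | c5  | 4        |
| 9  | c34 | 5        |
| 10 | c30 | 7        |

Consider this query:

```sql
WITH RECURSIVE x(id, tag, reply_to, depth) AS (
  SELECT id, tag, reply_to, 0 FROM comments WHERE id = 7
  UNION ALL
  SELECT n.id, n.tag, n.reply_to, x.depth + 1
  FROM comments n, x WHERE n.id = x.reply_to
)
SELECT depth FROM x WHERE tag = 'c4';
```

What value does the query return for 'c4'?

Base: id=7 (c24), reply_to=3, depth 0.
Iteration 1: join on id=3 -> c39 (id 3, reply_to=2, depth 1).
Iteration 2: join on id=2 -> c4 (id 2, reply_to=1, depth 2).
Iteration 3: join on id=1 -> c9 (id 1, reply_to=NULL, depth 3).
Iteration 4: reply_to is NULL; no match; recursion stops.

2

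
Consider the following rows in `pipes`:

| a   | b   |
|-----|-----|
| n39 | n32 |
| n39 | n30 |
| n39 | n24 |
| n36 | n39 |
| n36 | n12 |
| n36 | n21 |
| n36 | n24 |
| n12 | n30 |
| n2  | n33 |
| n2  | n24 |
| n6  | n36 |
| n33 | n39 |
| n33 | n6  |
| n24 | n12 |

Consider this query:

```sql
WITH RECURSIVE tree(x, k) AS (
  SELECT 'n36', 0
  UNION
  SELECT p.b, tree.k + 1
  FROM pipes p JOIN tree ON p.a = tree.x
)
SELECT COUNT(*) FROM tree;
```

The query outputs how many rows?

12

Base: (n36, k=0).
Iteration 1: edges from {n36} -> (n12, k=1), (n21, k=1), (n24, k=1), (n39, k=1).
Iteration 2: edges from {n12,n21,n24,n39} -> (n12, k=2), (n24, k=2), (n30, k=2), (n32, k=2). [UNION drops 1 duplicate row(s)]
Iteration 3: edges from {n12,n24,n30,n32} -> (n12, k=3), (n30, k=3).
Iteration 4: edges from {n12,n30} -> (n30, k=4).
Iteration 5: no outgoing edges from {n30}; recursion stops.
Total rows emitted: 12.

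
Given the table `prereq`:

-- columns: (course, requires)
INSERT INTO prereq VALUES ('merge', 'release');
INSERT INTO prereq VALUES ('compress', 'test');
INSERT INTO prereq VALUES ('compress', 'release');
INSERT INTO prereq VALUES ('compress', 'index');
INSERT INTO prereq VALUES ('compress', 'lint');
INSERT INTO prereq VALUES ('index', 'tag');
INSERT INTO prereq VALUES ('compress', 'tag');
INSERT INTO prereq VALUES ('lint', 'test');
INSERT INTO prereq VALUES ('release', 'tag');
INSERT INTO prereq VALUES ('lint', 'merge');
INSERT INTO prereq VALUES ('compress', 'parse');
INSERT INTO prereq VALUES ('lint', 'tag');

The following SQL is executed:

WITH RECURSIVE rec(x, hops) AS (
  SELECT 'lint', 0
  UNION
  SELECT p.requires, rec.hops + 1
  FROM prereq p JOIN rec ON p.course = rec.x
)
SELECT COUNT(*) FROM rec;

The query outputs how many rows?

6

Base: (lint, hops=0).
Iteration 1: edges from {lint} -> (merge, hops=1), (tag, hops=1), (test, hops=1).
Iteration 2: edges from {merge,tag,test} -> (release, hops=2).
Iteration 3: edges from {release} -> (tag, hops=3).
Iteration 4: no outgoing edges from {tag}; recursion stops.
Total rows emitted: 6.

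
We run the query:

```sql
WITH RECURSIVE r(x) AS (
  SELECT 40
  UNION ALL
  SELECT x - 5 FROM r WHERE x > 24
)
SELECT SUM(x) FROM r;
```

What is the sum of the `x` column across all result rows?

Base: x=40.
Iteration 1: 40 > 24 holds -> x = 40 - 5 = 35.
Iteration 2: 35 > 24 holds -> x = 35 - 5 = 30.
Iteration 3: 30 > 24 holds -> x = 30 - 5 = 25.
Iteration 4: 25 > 24 holds -> x = 25 - 5 = 20.
Iteration 5: 20 > 24 fails; recursion stops.
SUM(x) = 40 + 35 + 30 + 25 + 20 = 150.

150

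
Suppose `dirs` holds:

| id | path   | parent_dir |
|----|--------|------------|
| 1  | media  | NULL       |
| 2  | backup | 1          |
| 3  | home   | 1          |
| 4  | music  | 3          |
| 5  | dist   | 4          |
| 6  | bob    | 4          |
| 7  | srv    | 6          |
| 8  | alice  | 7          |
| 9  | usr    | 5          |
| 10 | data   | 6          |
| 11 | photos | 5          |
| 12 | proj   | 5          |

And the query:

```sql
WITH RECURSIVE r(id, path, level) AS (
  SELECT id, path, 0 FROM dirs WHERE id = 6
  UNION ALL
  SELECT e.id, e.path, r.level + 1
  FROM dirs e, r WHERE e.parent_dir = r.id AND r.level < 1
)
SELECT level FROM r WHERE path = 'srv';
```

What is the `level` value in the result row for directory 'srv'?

Base: id=6 (bob) at level 0.
Iteration 1: rows with parent_dir in {6} -> srv (id 7, level 1), data (id 10, level 1).
Iteration 2: level < 1 fails for all current rows; recursion stops.

1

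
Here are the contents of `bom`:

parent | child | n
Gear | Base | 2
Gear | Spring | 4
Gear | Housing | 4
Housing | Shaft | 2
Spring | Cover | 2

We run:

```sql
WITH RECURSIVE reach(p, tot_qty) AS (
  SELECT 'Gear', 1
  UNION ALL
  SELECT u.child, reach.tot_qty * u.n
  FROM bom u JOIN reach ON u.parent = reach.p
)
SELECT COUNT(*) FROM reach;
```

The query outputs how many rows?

6

Base: (Gear, tot_qty=1).
Iteration 1: components of {Gear} -> Base = 1*2 = 2, Housing = 1*4 = 4, Spring = 1*4 = 4.
Iteration 2: components of {Base,Housing,Spring} -> Cover = 4*2 = 8, Shaft = 4*2 = 8.
Iteration 3: no further components; recursion stops.
Total rows emitted: 6.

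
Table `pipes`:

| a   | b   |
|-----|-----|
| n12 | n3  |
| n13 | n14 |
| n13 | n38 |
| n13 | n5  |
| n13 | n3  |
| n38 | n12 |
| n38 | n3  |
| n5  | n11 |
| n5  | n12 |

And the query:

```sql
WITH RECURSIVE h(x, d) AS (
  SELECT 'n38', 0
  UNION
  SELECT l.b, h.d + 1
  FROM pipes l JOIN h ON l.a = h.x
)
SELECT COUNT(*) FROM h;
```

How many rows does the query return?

4

Base: (n38, d=0).
Iteration 1: edges from {n38} -> (n12, d=1), (n3, d=1).
Iteration 2: edges from {n12,n3} -> (n3, d=2).
Iteration 3: no outgoing edges from {n3}; recursion stops.
Total rows emitted: 4.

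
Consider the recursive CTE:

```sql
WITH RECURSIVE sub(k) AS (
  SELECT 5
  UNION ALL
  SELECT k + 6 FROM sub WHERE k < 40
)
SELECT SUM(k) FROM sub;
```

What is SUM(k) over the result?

Base: k=5.
Iteration 1: 5 < 40 holds -> k = 5 + 6 = 11.
Iteration 2: 11 < 40 holds -> k = 11 + 6 = 17.
Iteration 3: 17 < 40 holds -> k = 17 + 6 = 23.
Iteration 4: 23 < 40 holds -> k = 23 + 6 = 29.
Iteration 5: 29 < 40 holds -> k = 29 + 6 = 35.
Iteration 6: 35 < 40 holds -> k = 35 + 6 = 41.
Iteration 7: 41 < 40 fails; recursion stops.
SUM(k) = 5 + 11 + 17 + 23 + 29 + 35 + 41 = 161.

161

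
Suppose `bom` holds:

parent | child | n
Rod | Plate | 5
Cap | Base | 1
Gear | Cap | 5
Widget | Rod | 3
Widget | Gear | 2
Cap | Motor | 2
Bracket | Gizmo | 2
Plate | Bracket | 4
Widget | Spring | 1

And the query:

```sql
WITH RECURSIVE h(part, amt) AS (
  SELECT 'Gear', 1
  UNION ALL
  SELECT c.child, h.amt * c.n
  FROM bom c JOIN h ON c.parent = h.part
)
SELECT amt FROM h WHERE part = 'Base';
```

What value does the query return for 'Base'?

5

Base: (Gear, amt=1).
Iteration 1: components of {Gear} -> Cap = 1*5 = 5.
Iteration 2: components of {Cap} -> Base = 5*1 = 5, Motor = 5*2 = 10.
Iteration 3: no further components; recursion stops.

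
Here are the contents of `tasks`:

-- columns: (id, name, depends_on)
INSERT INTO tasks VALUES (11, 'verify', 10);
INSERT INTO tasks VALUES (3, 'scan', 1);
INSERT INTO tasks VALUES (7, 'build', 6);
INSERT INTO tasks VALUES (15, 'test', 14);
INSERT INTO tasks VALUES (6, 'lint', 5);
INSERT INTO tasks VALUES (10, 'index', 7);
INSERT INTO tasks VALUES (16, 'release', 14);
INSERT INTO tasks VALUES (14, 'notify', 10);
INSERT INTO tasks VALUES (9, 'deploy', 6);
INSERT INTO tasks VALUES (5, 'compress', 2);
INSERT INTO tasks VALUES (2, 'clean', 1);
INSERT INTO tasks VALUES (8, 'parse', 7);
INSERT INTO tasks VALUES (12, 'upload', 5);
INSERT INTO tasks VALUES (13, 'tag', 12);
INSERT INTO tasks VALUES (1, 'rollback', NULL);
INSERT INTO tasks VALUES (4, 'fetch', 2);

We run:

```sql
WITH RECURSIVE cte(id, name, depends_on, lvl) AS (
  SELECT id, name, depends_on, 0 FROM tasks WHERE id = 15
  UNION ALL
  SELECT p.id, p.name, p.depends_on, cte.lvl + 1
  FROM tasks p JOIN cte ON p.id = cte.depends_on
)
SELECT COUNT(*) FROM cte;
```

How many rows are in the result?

8

Base: id=15 (test), depends_on=14, lvl 0.
Iteration 1: join on id=14 -> notify (id 14, depends_on=10, lvl 1).
Iteration 2: join on id=10 -> index (id 10, depends_on=7, lvl 2).
Iteration 3: join on id=7 -> build (id 7, depends_on=6, lvl 3).
Iteration 4: join on id=6 -> lint (id 6, depends_on=5, lvl 4).
Iteration 5: join on id=5 -> compress (id 5, depends_on=2, lvl 5).
Iteration 6: join on id=2 -> clean (id 2, depends_on=1, lvl 6).
Iteration 7: join on id=1 -> rollback (id 1, depends_on=NULL, lvl 7).
Iteration 8: depends_on is NULL; no match; recursion stops.
Total rows emitted: 8.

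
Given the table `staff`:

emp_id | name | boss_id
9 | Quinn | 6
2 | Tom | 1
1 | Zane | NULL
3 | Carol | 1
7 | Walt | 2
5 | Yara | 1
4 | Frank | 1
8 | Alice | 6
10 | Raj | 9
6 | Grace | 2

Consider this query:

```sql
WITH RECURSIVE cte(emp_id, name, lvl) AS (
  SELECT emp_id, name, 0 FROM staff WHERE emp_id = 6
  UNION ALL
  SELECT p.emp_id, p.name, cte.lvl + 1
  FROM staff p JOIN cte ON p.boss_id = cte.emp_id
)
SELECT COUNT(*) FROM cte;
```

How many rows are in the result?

4

Base: emp_id=6 (Grace) at lvl 0.
Iteration 1: rows with boss_id in {6} -> Alice (id 8, lvl 1), Quinn (id 9, lvl 1).
Iteration 2: rows with boss_id in {8,9} -> Raj (id 10, lvl 2).
Iteration 3: no rows with boss_id in {10}; recursion stops.
Total rows emitted: 4.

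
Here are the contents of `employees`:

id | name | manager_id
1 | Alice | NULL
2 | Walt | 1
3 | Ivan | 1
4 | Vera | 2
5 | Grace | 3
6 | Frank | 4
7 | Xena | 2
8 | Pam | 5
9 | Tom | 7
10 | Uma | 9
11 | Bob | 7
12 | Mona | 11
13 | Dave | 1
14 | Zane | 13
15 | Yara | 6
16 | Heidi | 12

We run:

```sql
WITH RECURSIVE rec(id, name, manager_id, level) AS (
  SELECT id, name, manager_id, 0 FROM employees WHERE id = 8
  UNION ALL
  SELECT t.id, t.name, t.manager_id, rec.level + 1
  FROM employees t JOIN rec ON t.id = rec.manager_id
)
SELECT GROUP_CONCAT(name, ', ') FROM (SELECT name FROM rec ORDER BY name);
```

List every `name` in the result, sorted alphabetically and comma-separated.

Alice, Grace, Ivan, Pam

Base: id=8 (Pam), manager_id=5, level 0.
Iteration 1: join on id=5 -> Grace (id 5, manager_id=3, level 1).
Iteration 2: join on id=3 -> Ivan (id 3, manager_id=1, level 2).
Iteration 3: join on id=1 -> Alice (id 1, manager_id=NULL, level 3).
Iteration 4: manager_id is NULL; no match; recursion stops.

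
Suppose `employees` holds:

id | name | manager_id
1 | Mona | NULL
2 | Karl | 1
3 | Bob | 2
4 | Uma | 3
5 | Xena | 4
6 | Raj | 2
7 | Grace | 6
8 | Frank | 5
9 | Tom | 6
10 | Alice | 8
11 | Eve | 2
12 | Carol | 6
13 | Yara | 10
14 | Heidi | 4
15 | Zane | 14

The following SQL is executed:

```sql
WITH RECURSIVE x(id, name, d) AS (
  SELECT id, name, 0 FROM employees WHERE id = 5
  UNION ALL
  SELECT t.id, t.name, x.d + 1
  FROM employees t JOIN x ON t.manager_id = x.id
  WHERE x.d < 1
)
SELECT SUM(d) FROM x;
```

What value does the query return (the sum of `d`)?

Base: id=5 (Xena) at d 0.
Iteration 1: rows with manager_id in {5} -> Frank (id 8, d 1).
Iteration 2: d < 1 fails for all current rows; recursion stops.
SUM(d) = 0 + 1 = 1.

1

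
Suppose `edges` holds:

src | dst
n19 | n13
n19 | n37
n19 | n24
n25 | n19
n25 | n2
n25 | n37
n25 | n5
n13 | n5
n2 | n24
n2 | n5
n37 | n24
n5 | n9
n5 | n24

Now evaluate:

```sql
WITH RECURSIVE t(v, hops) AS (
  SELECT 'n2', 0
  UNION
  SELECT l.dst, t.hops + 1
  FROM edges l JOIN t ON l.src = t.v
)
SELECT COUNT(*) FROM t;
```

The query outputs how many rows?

5

Base: (n2, hops=0).
Iteration 1: edges from {n2} -> (n24, hops=1), (n5, hops=1).
Iteration 2: edges from {n24,n5} -> (n24, hops=2), (n9, hops=2).
Iteration 3: no outgoing edges from {n24,n9}; recursion stops.
Total rows emitted: 5.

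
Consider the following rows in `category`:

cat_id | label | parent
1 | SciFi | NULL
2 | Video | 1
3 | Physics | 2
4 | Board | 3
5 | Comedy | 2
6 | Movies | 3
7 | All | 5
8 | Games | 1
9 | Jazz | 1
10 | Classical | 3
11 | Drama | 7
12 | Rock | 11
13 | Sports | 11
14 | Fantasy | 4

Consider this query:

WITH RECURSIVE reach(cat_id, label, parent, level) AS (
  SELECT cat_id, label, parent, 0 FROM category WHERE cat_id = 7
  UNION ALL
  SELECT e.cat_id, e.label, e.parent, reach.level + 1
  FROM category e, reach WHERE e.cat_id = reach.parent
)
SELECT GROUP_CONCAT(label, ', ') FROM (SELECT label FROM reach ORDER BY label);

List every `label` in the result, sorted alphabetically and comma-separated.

Base: cat_id=7 (All), parent=5, level 0.
Iteration 1: join on cat_id=5 -> Comedy (id 5, parent=2, level 1).
Iteration 2: join on cat_id=2 -> Video (id 2, parent=1, level 2).
Iteration 3: join on cat_id=1 -> SciFi (id 1, parent=NULL, level 3).
Iteration 4: parent is NULL; no match; recursion stops.

All, Comedy, SciFi, Video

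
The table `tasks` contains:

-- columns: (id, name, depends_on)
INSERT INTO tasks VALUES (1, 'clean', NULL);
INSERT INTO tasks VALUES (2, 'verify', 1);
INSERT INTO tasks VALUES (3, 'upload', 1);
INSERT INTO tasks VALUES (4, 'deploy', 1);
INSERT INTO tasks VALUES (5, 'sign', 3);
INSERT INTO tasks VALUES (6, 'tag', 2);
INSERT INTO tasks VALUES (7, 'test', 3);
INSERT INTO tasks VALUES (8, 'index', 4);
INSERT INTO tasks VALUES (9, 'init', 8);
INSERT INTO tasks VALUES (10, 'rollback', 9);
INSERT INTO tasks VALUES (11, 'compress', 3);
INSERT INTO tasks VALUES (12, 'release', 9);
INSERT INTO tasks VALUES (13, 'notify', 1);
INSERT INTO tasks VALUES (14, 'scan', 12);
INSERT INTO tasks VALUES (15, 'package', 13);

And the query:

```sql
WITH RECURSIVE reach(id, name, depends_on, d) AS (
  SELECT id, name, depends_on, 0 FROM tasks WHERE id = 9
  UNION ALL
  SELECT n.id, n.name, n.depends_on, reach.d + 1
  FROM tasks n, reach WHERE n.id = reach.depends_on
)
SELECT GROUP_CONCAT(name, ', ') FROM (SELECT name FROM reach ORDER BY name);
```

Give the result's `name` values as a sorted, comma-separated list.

Base: id=9 (init), depends_on=8, d 0.
Iteration 1: join on id=8 -> index (id 8, depends_on=4, d 1).
Iteration 2: join on id=4 -> deploy (id 4, depends_on=1, d 2).
Iteration 3: join on id=1 -> clean (id 1, depends_on=NULL, d 3).
Iteration 4: depends_on is NULL; no match; recursion stops.

clean, deploy, index, init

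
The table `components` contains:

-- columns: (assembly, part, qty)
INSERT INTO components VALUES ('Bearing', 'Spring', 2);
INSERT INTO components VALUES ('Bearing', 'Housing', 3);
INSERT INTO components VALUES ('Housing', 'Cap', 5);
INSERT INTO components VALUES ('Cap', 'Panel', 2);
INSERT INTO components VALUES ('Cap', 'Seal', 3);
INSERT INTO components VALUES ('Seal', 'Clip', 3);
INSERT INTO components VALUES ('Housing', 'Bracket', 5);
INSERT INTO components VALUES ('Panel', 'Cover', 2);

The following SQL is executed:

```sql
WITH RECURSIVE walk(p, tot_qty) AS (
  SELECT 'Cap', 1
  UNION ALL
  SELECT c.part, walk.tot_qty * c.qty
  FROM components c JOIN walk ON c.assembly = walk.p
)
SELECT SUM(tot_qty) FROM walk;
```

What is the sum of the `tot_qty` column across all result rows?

19

Base: (Cap, tot_qty=1).
Iteration 1: components of {Cap} -> Panel = 1*2 = 2, Seal = 1*3 = 3.
Iteration 2: components of {Panel,Seal} -> Clip = 3*3 = 9, Cover = 2*2 = 4.
Iteration 3: no further components; recursion stops.
SUM(tot_qty) = 1 + 2 + 3 + 4 + 9 = 19.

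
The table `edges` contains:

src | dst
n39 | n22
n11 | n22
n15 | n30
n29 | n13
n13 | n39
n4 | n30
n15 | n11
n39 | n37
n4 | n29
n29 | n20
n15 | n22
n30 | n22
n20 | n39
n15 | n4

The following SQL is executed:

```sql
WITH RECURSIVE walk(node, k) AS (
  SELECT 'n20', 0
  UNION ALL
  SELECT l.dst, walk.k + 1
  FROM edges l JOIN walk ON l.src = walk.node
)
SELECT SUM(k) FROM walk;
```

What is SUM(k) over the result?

5

Base: (n20, k=0).
Iteration 1: edges from {n20} -> (n39, k=1).
Iteration 2: edges from {n39} -> (n22, k=2), (n37, k=2).
Iteration 3: no outgoing edges from {n22,n37}; recursion stops.
SUM(k) = 0 + 1 + 2 + 2 = 5.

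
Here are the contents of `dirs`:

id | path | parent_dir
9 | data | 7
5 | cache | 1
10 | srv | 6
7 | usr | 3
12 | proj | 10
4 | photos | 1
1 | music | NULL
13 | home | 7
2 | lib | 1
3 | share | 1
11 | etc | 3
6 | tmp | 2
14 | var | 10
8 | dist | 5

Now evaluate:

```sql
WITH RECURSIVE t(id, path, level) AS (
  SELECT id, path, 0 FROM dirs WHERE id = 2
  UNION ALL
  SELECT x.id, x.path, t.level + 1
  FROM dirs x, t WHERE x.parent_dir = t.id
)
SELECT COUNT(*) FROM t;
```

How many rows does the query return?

Base: id=2 (lib) at level 0.
Iteration 1: rows with parent_dir in {2} -> tmp (id 6, level 1).
Iteration 2: rows with parent_dir in {6} -> srv (id 10, level 2).
Iteration 3: rows with parent_dir in {10} -> proj (id 12, level 3), var (id 14, level 3).
Iteration 4: no rows with parent_dir in {12,14}; recursion stops.
Total rows emitted: 5.

5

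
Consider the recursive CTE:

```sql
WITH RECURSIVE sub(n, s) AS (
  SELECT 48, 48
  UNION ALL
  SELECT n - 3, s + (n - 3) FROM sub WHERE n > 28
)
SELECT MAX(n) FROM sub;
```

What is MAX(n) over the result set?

Base: n=48, s=48.
Iteration 1: 48 > 28 holds -> n = 48 - 3 = 45, s = 48 + 45 = 93.
Iteration 2: 45 > 28 holds -> n = 45 - 3 = 42, s = 93 + 42 = 135.
Iteration 3: 42 > 28 holds -> n = 42 - 3 = 39, s = 135 + 39 = 174.
Iteration 4: 39 > 28 holds -> n = 39 - 3 = 36, s = 174 + 36 = 210.
Iteration 5: 36 > 28 holds -> n = 36 - 3 = 33, s = 210 + 33 = 243.
Iteration 6: 33 > 28 holds -> n = 33 - 3 = 30, s = 243 + 30 = 273.
Iteration 7: 30 > 28 holds -> n = 30 - 3 = 27, s = 273 + 27 = 300.
Iteration 8: 27 > 28 fails; recursion stops.
n values: 48, 45, 42, 39, 36, 33, 30, 27; the maximum is 48.

48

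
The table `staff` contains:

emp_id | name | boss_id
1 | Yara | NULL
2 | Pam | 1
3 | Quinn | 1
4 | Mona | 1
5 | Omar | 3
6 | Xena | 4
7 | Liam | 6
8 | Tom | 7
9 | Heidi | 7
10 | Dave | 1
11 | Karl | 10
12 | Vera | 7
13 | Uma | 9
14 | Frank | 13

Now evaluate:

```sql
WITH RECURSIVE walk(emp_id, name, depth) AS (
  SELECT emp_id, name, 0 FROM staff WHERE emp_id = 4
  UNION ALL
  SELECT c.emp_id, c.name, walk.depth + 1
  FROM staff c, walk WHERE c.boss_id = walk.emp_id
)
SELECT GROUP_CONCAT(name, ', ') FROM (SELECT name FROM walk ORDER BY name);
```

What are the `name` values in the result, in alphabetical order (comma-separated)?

Frank, Heidi, Liam, Mona, Tom, Uma, Vera, Xena

Base: emp_id=4 (Mona) at depth 0.
Iteration 1: rows with boss_id in {4} -> Xena (id 6, depth 1).
Iteration 2: rows with boss_id in {6} -> Liam (id 7, depth 2).
Iteration 3: rows with boss_id in {7} -> Tom (id 8, depth 3), Heidi (id 9, depth 3), Vera (id 12, depth 3).
Iteration 4: rows with boss_id in {8,9,12} -> Uma (id 13, depth 4).
Iteration 5: rows with boss_id in {13} -> Frank (id 14, depth 5).
Iteration 6: no rows with boss_id in {14}; recursion stops.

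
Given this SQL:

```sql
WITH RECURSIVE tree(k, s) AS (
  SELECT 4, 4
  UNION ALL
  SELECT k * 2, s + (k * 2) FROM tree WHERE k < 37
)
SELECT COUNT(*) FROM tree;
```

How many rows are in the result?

Base: k=4, s=4.
Iteration 1: 4 < 37 holds -> k = 4 * 2 = 8, s = 4 + 8 = 12.
Iteration 2: 8 < 37 holds -> k = 8 * 2 = 16, s = 12 + 16 = 28.
Iteration 3: 16 < 37 holds -> k = 16 * 2 = 32, s = 28 + 32 = 60.
Iteration 4: 32 < 37 holds -> k = 32 * 2 = 64, s = 60 + 64 = 124.
Iteration 5: 64 < 37 fails; recursion stops.
Total rows emitted: 5.

5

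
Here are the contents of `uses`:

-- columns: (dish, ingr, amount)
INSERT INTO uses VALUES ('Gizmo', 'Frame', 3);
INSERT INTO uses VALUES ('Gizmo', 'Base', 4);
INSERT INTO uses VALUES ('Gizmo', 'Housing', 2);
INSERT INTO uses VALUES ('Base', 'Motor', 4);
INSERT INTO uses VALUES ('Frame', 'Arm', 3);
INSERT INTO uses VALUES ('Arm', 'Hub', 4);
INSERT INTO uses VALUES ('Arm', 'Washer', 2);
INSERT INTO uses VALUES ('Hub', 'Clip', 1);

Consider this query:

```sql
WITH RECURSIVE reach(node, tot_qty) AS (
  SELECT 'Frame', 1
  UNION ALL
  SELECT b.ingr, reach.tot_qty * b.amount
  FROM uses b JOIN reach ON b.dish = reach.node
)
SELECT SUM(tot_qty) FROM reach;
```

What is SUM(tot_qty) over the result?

34

Base: (Frame, tot_qty=1).
Iteration 1: components of {Frame} -> Arm = 1*3 = 3.
Iteration 2: components of {Arm} -> Hub = 3*4 = 12, Washer = 3*2 = 6.
Iteration 3: components of {Hub,Washer} -> Clip = 12*1 = 12.
Iteration 4: no further components; recursion stops.
SUM(tot_qty) = 1 + 3 + 12 + 6 + 12 = 34.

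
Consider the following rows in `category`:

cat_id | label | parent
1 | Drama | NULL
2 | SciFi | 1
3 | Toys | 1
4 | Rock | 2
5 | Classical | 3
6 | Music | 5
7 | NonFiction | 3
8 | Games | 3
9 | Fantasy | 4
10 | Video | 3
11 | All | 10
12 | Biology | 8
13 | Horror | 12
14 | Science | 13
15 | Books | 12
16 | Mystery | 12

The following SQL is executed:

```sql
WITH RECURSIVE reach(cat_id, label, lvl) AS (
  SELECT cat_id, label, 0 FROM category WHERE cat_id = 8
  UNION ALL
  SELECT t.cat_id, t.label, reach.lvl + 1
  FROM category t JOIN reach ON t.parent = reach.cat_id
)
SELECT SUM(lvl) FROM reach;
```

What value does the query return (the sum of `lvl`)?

Base: cat_id=8 (Games) at lvl 0.
Iteration 1: rows with parent in {8} -> Biology (id 12, lvl 1).
Iteration 2: rows with parent in {12} -> Horror (id 13, lvl 2), Books (id 15, lvl 2), Mystery (id 16, lvl 2).
Iteration 3: rows with parent in {13,15,16} -> Science (id 14, lvl 3).
Iteration 4: no rows with parent in {14}; recursion stops.
SUM(lvl) = 0 + 1 + 2 + 2 + 2 + 3 = 10.

10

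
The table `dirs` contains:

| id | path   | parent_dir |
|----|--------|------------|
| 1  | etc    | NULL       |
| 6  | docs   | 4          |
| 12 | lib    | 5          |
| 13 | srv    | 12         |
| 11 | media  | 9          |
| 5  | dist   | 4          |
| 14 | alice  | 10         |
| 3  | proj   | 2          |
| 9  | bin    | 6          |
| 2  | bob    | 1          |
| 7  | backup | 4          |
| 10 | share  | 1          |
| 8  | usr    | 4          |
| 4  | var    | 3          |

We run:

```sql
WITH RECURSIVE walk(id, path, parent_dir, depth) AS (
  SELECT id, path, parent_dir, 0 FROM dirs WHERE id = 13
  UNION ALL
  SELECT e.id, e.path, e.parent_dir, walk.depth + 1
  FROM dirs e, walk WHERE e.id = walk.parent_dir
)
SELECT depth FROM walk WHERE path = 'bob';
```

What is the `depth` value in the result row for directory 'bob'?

Base: id=13 (srv), parent_dir=12, depth 0.
Iteration 1: join on id=12 -> lib (id 12, parent_dir=5, depth 1).
Iteration 2: join on id=5 -> dist (id 5, parent_dir=4, depth 2).
Iteration 3: join on id=4 -> var (id 4, parent_dir=3, depth 3).
Iteration 4: join on id=3 -> proj (id 3, parent_dir=2, depth 4).
Iteration 5: join on id=2 -> bob (id 2, parent_dir=1, depth 5).
Iteration 6: join on id=1 -> etc (id 1, parent_dir=NULL, depth 6).
Iteration 7: parent_dir is NULL; no match; recursion stops.

5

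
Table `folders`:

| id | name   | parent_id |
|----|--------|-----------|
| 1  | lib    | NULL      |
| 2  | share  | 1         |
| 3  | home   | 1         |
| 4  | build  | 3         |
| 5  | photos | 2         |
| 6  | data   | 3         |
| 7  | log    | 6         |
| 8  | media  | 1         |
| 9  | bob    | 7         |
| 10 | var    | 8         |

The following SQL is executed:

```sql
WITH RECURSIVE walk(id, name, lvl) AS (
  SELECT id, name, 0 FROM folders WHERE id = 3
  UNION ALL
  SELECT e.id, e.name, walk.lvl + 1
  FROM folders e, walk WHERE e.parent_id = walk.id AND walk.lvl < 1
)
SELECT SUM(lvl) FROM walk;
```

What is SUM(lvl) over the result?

2

Base: id=3 (home) at lvl 0.
Iteration 1: rows with parent_id in {3} -> build (id 4, lvl 1), data (id 6, lvl 1).
Iteration 2: lvl < 1 fails for all current rows; recursion stops.
SUM(lvl) = 0 + 1 + 1 = 2.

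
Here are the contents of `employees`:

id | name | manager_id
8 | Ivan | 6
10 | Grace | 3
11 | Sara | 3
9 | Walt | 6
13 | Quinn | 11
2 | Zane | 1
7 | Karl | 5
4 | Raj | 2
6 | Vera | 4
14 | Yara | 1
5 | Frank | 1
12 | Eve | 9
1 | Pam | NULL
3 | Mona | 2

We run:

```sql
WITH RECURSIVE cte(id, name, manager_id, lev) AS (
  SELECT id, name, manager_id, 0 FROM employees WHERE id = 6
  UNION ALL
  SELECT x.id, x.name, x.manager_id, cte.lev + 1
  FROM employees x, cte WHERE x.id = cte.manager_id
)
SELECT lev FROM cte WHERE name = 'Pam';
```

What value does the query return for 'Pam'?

3

Base: id=6 (Vera), manager_id=4, lev 0.
Iteration 1: join on id=4 -> Raj (id 4, manager_id=2, lev 1).
Iteration 2: join on id=2 -> Zane (id 2, manager_id=1, lev 2).
Iteration 3: join on id=1 -> Pam (id 1, manager_id=NULL, lev 3).
Iteration 4: manager_id is NULL; no match; recursion stops.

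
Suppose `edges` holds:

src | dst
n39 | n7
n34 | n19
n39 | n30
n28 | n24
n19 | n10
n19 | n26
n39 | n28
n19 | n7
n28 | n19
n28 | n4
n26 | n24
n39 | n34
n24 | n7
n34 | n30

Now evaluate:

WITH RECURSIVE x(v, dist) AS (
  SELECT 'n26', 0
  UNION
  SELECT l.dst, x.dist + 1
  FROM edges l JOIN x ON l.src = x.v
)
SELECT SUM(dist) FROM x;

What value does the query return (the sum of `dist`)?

3

Base: (n26, dist=0).
Iteration 1: edges from {n26} -> (n24, dist=1).
Iteration 2: edges from {n24} -> (n7, dist=2).
Iteration 3: no outgoing edges from {n7}; recursion stops.
SUM(dist) = 0 + 1 + 2 = 3.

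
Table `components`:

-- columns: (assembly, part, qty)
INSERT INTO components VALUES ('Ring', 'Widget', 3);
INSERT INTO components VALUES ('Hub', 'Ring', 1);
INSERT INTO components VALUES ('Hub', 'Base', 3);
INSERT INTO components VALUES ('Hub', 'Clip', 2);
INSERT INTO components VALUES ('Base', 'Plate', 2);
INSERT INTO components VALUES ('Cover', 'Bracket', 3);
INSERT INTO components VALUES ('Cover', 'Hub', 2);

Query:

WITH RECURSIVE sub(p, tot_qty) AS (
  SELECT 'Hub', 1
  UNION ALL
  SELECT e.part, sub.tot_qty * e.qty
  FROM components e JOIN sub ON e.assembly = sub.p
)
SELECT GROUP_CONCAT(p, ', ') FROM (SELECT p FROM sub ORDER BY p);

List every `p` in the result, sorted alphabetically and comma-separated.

Base: (Hub, tot_qty=1).
Iteration 1: components of {Hub} -> Base = 1*3 = 3, Clip = 1*2 = 2, Ring = 1*1 = 1.
Iteration 2: components of {Base,Clip,Ring} -> Plate = 3*2 = 6, Widget = 1*3 = 3.
Iteration 3: no further components; recursion stops.

Base, Clip, Hub, Plate, Ring, Widget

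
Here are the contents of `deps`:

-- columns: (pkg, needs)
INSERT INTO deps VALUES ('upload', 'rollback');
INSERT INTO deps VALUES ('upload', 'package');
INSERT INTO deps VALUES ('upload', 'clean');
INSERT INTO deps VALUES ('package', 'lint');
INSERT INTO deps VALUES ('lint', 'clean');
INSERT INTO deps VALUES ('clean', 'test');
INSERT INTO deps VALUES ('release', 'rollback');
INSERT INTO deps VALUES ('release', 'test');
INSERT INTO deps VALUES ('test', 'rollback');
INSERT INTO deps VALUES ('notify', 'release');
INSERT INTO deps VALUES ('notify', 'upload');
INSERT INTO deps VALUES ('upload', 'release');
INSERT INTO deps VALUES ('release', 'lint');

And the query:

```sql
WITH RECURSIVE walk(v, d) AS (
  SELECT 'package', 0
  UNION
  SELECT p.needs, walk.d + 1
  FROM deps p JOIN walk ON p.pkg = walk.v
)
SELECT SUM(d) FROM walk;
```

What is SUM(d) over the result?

Base: (package, d=0).
Iteration 1: edges from {package} -> (lint, d=1).
Iteration 2: edges from {lint} -> (clean, d=2).
Iteration 3: edges from {clean} -> (test, d=3).
Iteration 4: edges from {test} -> (rollback, d=4).
Iteration 5: no outgoing edges from {rollback}; recursion stops.
SUM(d) = 0 + 1 + 2 + 3 + 4 = 10.

10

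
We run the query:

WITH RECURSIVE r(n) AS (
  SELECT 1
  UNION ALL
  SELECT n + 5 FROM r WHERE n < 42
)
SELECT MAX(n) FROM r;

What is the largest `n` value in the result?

Base: n=1.
Iteration 1: 1 < 42 holds -> n = 1 + 5 = 6.
Iteration 2: 6 < 42 holds -> n = 6 + 5 = 11.
Iteration 3: 11 < 42 holds -> n = 11 + 5 = 16.
Iteration 4: 16 < 42 holds -> n = 16 + 5 = 21.
Iteration 5: 21 < 42 holds -> n = 21 + 5 = 26.
Iteration 6: 26 < 42 holds -> n = 26 + 5 = 31.
Iteration 7: 31 < 42 holds -> n = 31 + 5 = 36.
Iteration 8: 36 < 42 holds -> n = 36 + 5 = 41.
Iteration 9: 41 < 42 holds -> n = 41 + 5 = 46.
Iteration 10: 46 < 42 fails; recursion stops.
n values: 1, 6, 11, 16, 21, 26, 31, 36, 41, 46; the maximum is 46.

46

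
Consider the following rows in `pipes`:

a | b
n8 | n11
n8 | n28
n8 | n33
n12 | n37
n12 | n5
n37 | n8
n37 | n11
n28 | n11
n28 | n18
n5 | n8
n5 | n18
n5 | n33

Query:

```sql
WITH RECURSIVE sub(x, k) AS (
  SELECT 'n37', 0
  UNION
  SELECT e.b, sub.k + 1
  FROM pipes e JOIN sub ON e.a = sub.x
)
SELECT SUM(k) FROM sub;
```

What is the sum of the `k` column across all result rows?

Base: (n37, k=0).
Iteration 1: edges from {n37} -> (n11, k=1), (n8, k=1).
Iteration 2: edges from {n11,n8} -> (n11, k=2), (n28, k=2), (n33, k=2).
Iteration 3: edges from {n11,n28,n33} -> (n11, k=3), (n18, k=3).
Iteration 4: no outgoing edges from {n11,n18}; recursion stops.
SUM(k) = 0 + 1 + 1 + 2 + 2 + 2 + 3 + 3 = 14.

14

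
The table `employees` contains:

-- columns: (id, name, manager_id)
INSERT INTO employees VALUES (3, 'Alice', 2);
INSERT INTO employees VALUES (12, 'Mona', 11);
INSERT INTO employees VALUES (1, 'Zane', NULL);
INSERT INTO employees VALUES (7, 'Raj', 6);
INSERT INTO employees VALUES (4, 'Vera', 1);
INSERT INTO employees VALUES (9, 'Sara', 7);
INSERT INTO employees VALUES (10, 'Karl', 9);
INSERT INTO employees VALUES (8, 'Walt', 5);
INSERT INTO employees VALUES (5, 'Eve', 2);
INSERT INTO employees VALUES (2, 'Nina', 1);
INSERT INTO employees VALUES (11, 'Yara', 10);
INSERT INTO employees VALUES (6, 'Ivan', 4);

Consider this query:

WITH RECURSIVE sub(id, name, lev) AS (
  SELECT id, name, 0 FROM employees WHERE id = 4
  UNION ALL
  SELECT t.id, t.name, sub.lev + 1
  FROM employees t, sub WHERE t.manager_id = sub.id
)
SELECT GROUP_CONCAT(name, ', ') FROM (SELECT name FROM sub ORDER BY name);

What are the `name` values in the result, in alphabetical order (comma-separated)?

Ivan, Karl, Mona, Raj, Sara, Vera, Yara

Base: id=4 (Vera) at lev 0.
Iteration 1: rows with manager_id in {4} -> Ivan (id 6, lev 1).
Iteration 2: rows with manager_id in {6} -> Raj (id 7, lev 2).
Iteration 3: rows with manager_id in {7} -> Sara (id 9, lev 3).
Iteration 4: rows with manager_id in {9} -> Karl (id 10, lev 4).
Iteration 5: rows with manager_id in {10} -> Yara (id 11, lev 5).
Iteration 6: rows with manager_id in {11} -> Mona (id 12, lev 6).
Iteration 7: no rows with manager_id in {12}; recursion stops.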